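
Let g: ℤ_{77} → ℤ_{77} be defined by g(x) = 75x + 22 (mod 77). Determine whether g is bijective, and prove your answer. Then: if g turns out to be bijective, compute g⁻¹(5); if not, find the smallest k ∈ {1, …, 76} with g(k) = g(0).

Recall: g is injective when g(x_1) = g(x_2) forces x_1 = x_2.
If g(x_1) = g(x_2), then 75x_1 ≡ 75x_2 (mod 77). Because gcd(75, 77) = 1, we may cancel 75 to get x_1 ≡ x_2 (mod 77).
We now compute 75⁻¹ mod 77 explicitly. Euclid's algorithm: 77 = 1·75 + 2, 75 = 37·2 + 1; back-substituting gives 1 = 38·75 − 37·77, so 75⁻¹ ≡ 38 (mod 77).
Then y ↦ 38(y − 22) is a two-sided inverse to g, so every y ∈ ℤ_{77} has a preimage.
Thus g is bijective.
Since g is bijective, we find g⁻¹(5): we need 75x ≡ 5 − 22 ≡ 60 (mod 77). Using 75⁻¹ = 38: x ≡ 38·60 = 2280 = 29·77 + 47, so x = 47.
Check: g(47) = 75·47 + 22 = 3547 = 46·77 + 5 ≡ 5 (mod 77).

47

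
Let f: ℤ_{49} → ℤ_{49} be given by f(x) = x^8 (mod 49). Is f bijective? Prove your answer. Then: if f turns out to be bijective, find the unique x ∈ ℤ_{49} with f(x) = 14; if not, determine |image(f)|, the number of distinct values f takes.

f(0) = 0^8 = 0.
f(7): Repeated squaring mod 49: 7^1 ≡ 7, 7^2 ≡ 7² = 49 ≡ 0, 7^4 ≡ 0² = 0, 7^8 ≡ 0² = 0. So 7^8 ≡ 0 (mod 49).
So f(0) = f(7) = 0 while 0 ≠ 7, so f is not injective, hence not bijective.
Since f is not bijective, we determine |image(f)|. Computing x^8 mod 49 for each x (by repeated squaring, reducing mod 49 at every step), the values f(0), f(1), …, f(48) are: 0, 1, 11, 44, 23, 46, 43, 0, 8, 25, 16, 2, 32, 36, 0, 15, 39, 37, 30, 18, 29, 0, 22, 4, 9, 9, 4, 22, 0, 29, 18, 30, 37, 39, 15, 0, 36, 32, 2, 16, 25, 8, 0, 43, 46, 23, 44, 11, 1.
The distinct values are {0, 1, 2, 4, 8, 9, 11, 15, 16, 18, 22, 23, 25, 29, 30, 32, 36, 37, 39, 43, 44, 46}; there are 22 of them.

22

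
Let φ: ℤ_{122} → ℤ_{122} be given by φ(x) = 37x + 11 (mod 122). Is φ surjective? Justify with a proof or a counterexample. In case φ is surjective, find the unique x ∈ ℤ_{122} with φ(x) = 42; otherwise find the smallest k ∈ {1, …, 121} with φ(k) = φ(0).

47

By definition, surjectivity means every element of the codomain has a preimage under φ.
Since gcd(37, 122) = 1, 37 is invertible modulo 122. Euclid's algorithm: 122 = 3·37 + 11, 37 = 3·11 + 4, 11 = 2·4 + 3, 4 = 1·3 + 1; back-substituting gives 1 = 33·37 − 10·122, so 37⁻¹ ≡ 33 (mod 122).
For any y ∈ ℤ_{122}, x = 33(y − 11) mod 122 satisfies φ(x) = 37·33(y − 11) + 11 ≡ y (since 37·33 ≡ 1 mod 122). So every y has a preimage.
Hence φ is surjective.
Since φ is surjective, we compute φ⁻¹(42): solve 37x + 11 ≡ 42 (mod 122), i.e. 37x ≡ 31 (mod 122).
Multiplying by 37⁻¹ = 33 gives x ≡ 33·31 = 1023 = 8·122 + 47 ≡ 47 (mod 122).
Check: φ(47) = 37·47 + 11 = 1750 = 14·122 + 42 ≡ 42 (mod 122).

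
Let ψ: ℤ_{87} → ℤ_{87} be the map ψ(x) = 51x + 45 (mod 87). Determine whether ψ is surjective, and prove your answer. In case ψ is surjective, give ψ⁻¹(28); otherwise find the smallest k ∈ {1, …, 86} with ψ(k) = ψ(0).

Recall: ψ is surjective if every y in the codomain equals ψ(x) for some x in the domain.
Since gcd(51, 87) = 3, we have 51x ≡ 0 (mod 3) for all x, so ψ(x) ≡ 0 (mod 3).
But 1 ≢ 0 (mod 3), so 1 ∈ ℤ_{87} has no preimage. Therefore ψ is not surjective.
Since ψ is not surjective, we find the least positive k with ψ(k) = ψ(0): this means 51k ≡ 0 (mod 87), i.e. 87 ∣ 51k. Since gcd(51, 87) = 3, dividing through by 3 this holds exactly when 29 ∣ 17k, and as gcd(17, 29) = 1, exactly when 29 ∣ k.
The smallest positive such k is 29.

29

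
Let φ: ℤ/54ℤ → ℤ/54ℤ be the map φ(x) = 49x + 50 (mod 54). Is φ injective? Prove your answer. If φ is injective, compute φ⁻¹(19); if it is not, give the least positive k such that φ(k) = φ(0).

If φ(s) = φ(t), then 49s ≡ 49t (mod 54). Because gcd(49, 54) = 1, we may cancel 49 to get s ≡ t (mod 54).
So φ is injective.
We now compute 49⁻¹ mod 54 explicitly. Euclid's algorithm: 54 = 1·49 + 5, 49 = 9·5 + 4, 5 = 1·4 + 1; back-substituting gives 1 = 43·49 − 39·54, so 49⁻¹ ≡ 43 (mod 54).
Since φ is injective, we compute φ⁻¹(19): solve 49x + 50 ≡ 19 (mod 54), i.e. 49x ≡ 23 (mod 54).
Multiplying by 49⁻¹ = 43 gives x ≡ 43·23 = 989 = 18·54 + 17 ≡ 17 (mod 54).
Check: φ(17) = 49·17 + 50 = 883 = 16·54 + 19 ≡ 19 (mod 54).

17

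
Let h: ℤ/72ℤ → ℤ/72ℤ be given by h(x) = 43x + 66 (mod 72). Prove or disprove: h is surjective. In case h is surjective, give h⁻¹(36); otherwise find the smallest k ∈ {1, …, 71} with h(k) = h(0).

Recall that surjectivity means every element of the codomain has a preimage under h.
Since gcd(43, 72) = 1, 43 is invertible modulo 72. Euclid's algorithm: 72 = 1·43 + 29, 43 = 1·29 + 14, 29 = 2·14 + 1; back-substituting gives 1 = 67·43 − 40·72, so 43⁻¹ ≡ 67 (mod 72).
Then y ↦ 67(y − 66) is a two-sided inverse to h, so every y ∈ ℤ/72ℤ has a preimage.
So h is surjective.
Since h is surjective, we find h⁻¹(36): we need 43x ≡ 36 − 66 ≡ 42 (mod 72). Using 43⁻¹ = 67: x ≡ 67·42 = 2814 = 39·72 + 6, so x = 6.
Check: h(6) = 43·6 + 66 = 324 = 4·72 + 36 ≡ 36 (mod 72).

6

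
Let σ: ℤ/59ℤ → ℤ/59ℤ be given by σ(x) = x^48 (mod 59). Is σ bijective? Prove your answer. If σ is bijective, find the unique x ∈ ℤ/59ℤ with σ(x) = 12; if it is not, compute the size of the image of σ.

30

σ(29): Repeated squaring mod 59: 29^1 ≡ 29, 29^2 ≡ 29² = 841 ≡ 15, 29^4 ≡ 15² = 225 ≡ 48, 29^8 ≡ 48² = 2304 ≡ 3, 29^16 ≡ 3² = 9, 29^32 ≡ 9² = 81 ≡ 22. Since 48 = 32 + 16, 29^48 ≡ 22·9: 22·9 = 198 ≡ 21. So 29^48 ≡ 21 (mod 59).
σ(30): Repeated squaring mod 59: 30^1 ≡ 30, 30^2 ≡ 30² = 900 ≡ 15, 30^4 ≡ 15² = 225 ≡ 48, 30^8 ≡ 48² = 2304 ≡ 3, 30^16 ≡ 3² = 9, 30^32 ≡ 9² = 81 ≡ 22. Since 48 = 32 + 16, 30^48 ≡ 22·9: 22·9 = 198 ≡ 21. So 30^48 ≡ 21 (mod 59).
So σ(29) = σ(30) = 21 while 29 ≠ 30, so σ is not injective, hence not bijective.
Since σ is not bijective, we determine |image(σ)|. Computing x^48 mod 59 for each x (by repeated squaring, reducing mod 59 at every step), the values σ(0), σ(1), …, σ(58) are: 0, 1, 45, 53, 19, 15, 25, 12, 29, 36, 26, 17, 4, 41, 9, 28, 7, 5, 27, 22, 49, 46, 57, 35, 3, 48, 16, 20, 51, 21, 21, 51, 20, 16, 48, 3, 35, 57, 46, 49, 22, 27, 5, 7, 28, 9, 41, 4, 17, 26, 36, 29, 12, 25, 15, 19, 53, 45, 1.
The distinct values are {0, 1, 3, 4, 5, 7, 9, 12, 15, 16, 17, 19, 20, 21, 22, 25, 26, 27, 28, 29, 35, 36, 41, 45, 46, 48, 49, 51, 53, 57}; there are 30 of them.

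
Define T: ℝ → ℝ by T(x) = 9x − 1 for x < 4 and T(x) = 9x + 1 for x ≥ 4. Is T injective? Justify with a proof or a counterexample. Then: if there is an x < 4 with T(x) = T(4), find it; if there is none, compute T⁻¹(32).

Both pieces are strictly increasing (slopes 9 and 9), so each is injective on its own interval.
The left piece maps (−∞, 4) onto (−∞, 35); the right piece maps [4, ∞) onto [37, ∞).
These images are disjoint, so no value is attained by both pieces. So T is injective.
Because the two images are disjoint, no x < 4 has T(x) = T(4), so we compute T⁻¹(32): 32 lies in (−∞, 35), so solve 9x − 1 = 32: x = (32 + 1)/9 = 11/3.

11/3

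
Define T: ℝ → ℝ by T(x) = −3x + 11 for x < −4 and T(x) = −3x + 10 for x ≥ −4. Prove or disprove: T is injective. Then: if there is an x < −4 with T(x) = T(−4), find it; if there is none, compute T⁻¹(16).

-2

Both pieces are strictly decreasing (slopes −3 and −3), so each is injective on its own interval.
The left piece maps (−∞, −4) onto (23, ∞); the right piece maps [−4, ∞) onto (−∞, 22].
These images are disjoint, so no value is attained by both pieces. Thus T is injective.
Because the two images are disjoint, no x < −4 has T(x) = T(−4), so we compute T⁻¹(16): 16 lies in (−∞, 22], so solve −3x + 10 = 16: x = (16 − 10)/(−3) = −2.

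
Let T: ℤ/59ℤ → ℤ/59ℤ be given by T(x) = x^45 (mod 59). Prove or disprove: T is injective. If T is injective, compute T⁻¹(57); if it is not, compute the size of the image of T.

Since 59 is prime, the nonzero elements of ℤ/59ℤ form a cyclic group of order 58.
As gcd(45, 58) = 1, raising to the 45th power is a bijection on this group: if a^45 ≡ b^45 then (ab^{−1})^45 = 1, and the only element of order dividing gcd(45, 58) = 1 is 1, so a = b.
With T(0) = 0 this makes T injective on all of ℤ/59ℤ, hence bijective (finite equal-size domain and codomain). In particular T is injective.
Since T is injective, we find the preimage of 57. The inverse of x ↦ x^45 on (ℤ/59ℤ)^× is x ↦ x^49, because 45·49 = 2205 = 38·58 + 1 ≡ 1 (mod 58) and x^{58} = 1 for x ≠ 0 (Fermat). So T⁻¹(57) = 57^49 mod 59.
Repeated squaring mod 59: 57^1 ≡ 57, 57^2 ≡ 57² = 3249 ≡ 4, 57^4 ≡ 4² = 16, 57^8 ≡ 16² = 256 ≡ 20, 57^16 ≡ 20² = 400 ≡ 46, 57^32 ≡ 46² = 2116 ≡ 51. Since 49 = 32 + 16 + 1, 57^49 ≡ 51·46·57: 51·46 = 2346 ≡ 45, then 45·57 = 2565 ≡ 28. So 57^49 ≡ 28 (mod 59).
Hence T⁻¹(57) = 28.

28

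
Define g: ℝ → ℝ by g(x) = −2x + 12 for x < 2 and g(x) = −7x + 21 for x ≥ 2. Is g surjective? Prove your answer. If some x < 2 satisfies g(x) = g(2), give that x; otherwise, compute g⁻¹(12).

0

Both pieces are strictly decreasing (slopes −2 and −7), so each is injective on its own interval.
The left piece maps (−∞, 2) onto (8, ∞); the right piece maps [2, ∞) onto (−∞, 7].
The union (8, ∞) ∪ (−∞, 7] omits the interval between 8 and 7; in particular 8 has no preimage. So g is not surjective.
Because the two images are disjoint, no x < 2 has g(x) = g(2), so we compute g⁻¹(12): 12 lies in (8, ∞), so solve −2x + 12 = 12: x = (12 − 12)/(−2) = 0.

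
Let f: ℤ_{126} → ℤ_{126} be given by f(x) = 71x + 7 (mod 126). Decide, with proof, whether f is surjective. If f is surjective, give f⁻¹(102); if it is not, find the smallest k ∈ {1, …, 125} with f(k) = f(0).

67

Since gcd(71, 126) = 1, 71 is invertible modulo 126. Euclid's algorithm: 126 = 1·71 + 55, 71 = 1·55 + 16, 55 = 3·16 + 7, 16 = 2·7 + 2, 7 = 3·2 + 1; back-substituting gives 1 = 71·71 − 40·126, so 71⁻¹ ≡ 71 (mod 126).
For any y ∈ ℤ_{126}, x = 71(y − 7) mod 126 satisfies f(x) = 71·71(y − 7) + 7 ≡ y (since 71·71 ≡ 1 mod 126). So every y has a preimage.
Therefore f is surjective.
Since f is surjective, we find f⁻¹(102): we need 71x ≡ 102 − 7 ≡ 95 (mod 126). Using 71⁻¹ = 71: x ≡ 71·95 = 6745 = 53·126 + 67, so x = 67.
Check: f(67) = 71·67 + 7 = 4764 = 37·126 + 102 ≡ 102 (mod 126).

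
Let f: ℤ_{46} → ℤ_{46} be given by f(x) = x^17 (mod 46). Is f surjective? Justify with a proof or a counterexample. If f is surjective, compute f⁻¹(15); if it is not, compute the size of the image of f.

5

Computing x^17 mod 46 for each x (by repeated squaring, reducing mod 46 at every step), the values f(0), f(1), …, f(45) are: 0, 1, 18, 39, 2, 15, 12, 19, 36, 3, 40, 37, 32, 29, 20, 33, 4, 11, 8, 21, 30, 5, 22, 23, 24, 41, 16, 25, 38, 35, 42, 13, 26, 17, 14, 9, 6, 43, 10, 27, 34, 31, 44, 7, 28, 45.
Every element of ℤ_{46} appears exactly once in this list, so f is a bijection, and in particular surjective.
Since f is surjective, we read off the preimage of 15 from the same table: f(5) = 15, so f⁻¹(15) = 5.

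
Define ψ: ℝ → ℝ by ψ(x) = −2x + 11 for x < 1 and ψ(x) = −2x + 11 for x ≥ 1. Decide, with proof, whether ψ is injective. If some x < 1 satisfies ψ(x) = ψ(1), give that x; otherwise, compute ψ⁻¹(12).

Both pieces are strictly decreasing (slopes −2 and −2), so each is injective on its own interval.
The left piece maps (−∞, 1) onto (9, ∞); the right piece maps [1, ∞) onto (−∞, 9].
These images are disjoint, so no value is attained by both pieces. So ψ is injective.
Because the two images are disjoint, no x < 1 has ψ(x) = ψ(1), so we compute ψ⁻¹(12): 12 lies in (9, ∞), so solve −2x + 11 = 12: x = (12 − 11)/(−2) = −1/2.

-1/2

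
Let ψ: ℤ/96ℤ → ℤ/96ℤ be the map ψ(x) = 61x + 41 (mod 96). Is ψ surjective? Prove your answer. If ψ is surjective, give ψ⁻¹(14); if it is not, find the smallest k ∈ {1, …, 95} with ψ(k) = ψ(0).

9

Since gcd(61, 96) = 1, 61 is invertible modulo 96. Euclid's algorithm: 96 = 1·61 + 35, 61 = 1·35 + 26, 35 = 1·26 + 9, 26 = 2·9 + 8, 9 = 1·8 + 1; back-substituting gives 1 = 85·61 − 54·96, so 61⁻¹ ≡ 85 (mod 96).
For any y ∈ ℤ/96ℤ, x = 85(y − 41) mod 96 satisfies ψ(x) = 61·85(y − 41) + 41 ≡ y (since 61·85 ≡ 1 mod 96). So every y has a preimage.
So ψ is surjective.
Since ψ is surjective, we find ψ⁻¹(14): we need 61x ≡ 14 − 41 ≡ 69 (mod 96). Using 61⁻¹ = 85: x ≡ 85·69 = 5865 = 61·96 + 9, so x = 9.
Check: ψ(9) = 61·9 + 41 = 590 = 6·96 + 14 ≡ 14 (mod 96).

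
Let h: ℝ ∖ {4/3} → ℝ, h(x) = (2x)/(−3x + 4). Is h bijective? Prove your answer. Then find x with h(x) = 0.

If h(x) = −2/3, cross-multiplying gives −3(2x) = 2(−3x + 4), which simplifies to 0 = 8 — false.  So −2/3 has no preimage and h is not surjective.
Thus h is not bijective.
Solving h(x) = 0: cross-multiplying gives 2x = 0(−3x + 4), which rearranges to 2x = 0, so x = 0.

0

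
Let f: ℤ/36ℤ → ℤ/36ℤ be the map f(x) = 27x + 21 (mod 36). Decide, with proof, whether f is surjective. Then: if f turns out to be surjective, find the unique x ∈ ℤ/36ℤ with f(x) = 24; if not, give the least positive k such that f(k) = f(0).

Since gcd(27, 36) = 9, we have 27x ≡ 0 (mod 9) for all x, so f(x) ≡ 3 (mod 9).
But 0 ≢ 3 (mod 9), so 0 ∈ ℤ/36ℤ has no preimage. Hence f is not surjective.
Since f is not surjective, we find the least positive k with f(k) = f(0): this means 27k ≡ 0 (mod 36), i.e. 36 ∣ 27k. Since gcd(27, 36) = 9, dividing through by 9 this holds exactly when 4 ∣ 3k, and as gcd(3, 4) = 1, exactly when 4 ∣ k.
The smallest positive such k is 4.

4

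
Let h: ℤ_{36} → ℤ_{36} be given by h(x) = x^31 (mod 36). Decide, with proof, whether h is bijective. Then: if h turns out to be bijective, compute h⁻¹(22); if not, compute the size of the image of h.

h(0) = 0^31 = 0.
h(6): Repeated squaring mod 36: 6^1 ≡ 6, 6^2 ≡ 6² = 36 ≡ 0, 6^4 ≡ 0² = 0, 6^8 ≡ 0² = 0, 6^16 ≡ 0² = 0. Since 31 = 16 + 8 + 4 + 2 + 1, 6^31 ≡ 0·0·0·0·6: 0·0 = 0, then 0·0 = 0, then 0·0 = 0, then 0·6 = 0. So 6^31 ≡ 0 (mod 36).
So h(0) = h(6) = 0 while 0 ≠ 6, so h is not injective, hence not bijective.
Since h is not bijective, we determine |image(h)|. Computing x^31 mod 36 for each x (by repeated squaring, reducing mod 36 at every step), the values h(0), h(1), …, h(35) are: 0, 1, 20, 27, 4, 5, 0, 7, 8, 9, 28, 11, 0, 13, 32, 27, 16, 17, 0, 19, 20, 9, 4, 23, 0, 25, 8, 27, 28, 29, 0, 31, 32, 9, 16, 35.
The distinct values are {0, 1, 4, 5, 7, 8, 9, 11, 13, 16, 17, 19, 20, 23, 25, 27, 28, 29, 31, 32, 35}; there are 21 of them.

21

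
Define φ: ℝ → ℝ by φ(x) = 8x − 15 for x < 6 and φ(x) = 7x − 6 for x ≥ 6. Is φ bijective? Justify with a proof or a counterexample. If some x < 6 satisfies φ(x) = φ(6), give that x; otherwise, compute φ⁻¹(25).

Both pieces are strictly increasing (slopes 8 and 7), so each is injective on its own interval.
The left piece maps (−∞, 6) onto (−∞, 33); the right piece maps [6, ∞) onto [36, ∞).
The images leave a gap (33 has no preimage), so φ is not surjective, hence not bijective.
Because the two images are disjoint, no x < 6 has φ(x) = φ(6), so we compute φ⁻¹(25): 25 lies in (−∞, 33), so solve 8x − 15 = 25: x = (25 + 15)/8 = 5.

5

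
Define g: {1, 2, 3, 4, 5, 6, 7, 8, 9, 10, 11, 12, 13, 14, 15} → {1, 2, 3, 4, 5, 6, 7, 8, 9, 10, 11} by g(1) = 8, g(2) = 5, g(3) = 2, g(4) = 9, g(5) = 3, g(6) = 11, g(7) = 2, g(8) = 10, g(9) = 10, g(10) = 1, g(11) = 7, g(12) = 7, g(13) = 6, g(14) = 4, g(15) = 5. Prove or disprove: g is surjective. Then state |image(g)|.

Every element of the codomain has a preimage: 1 = g(10), 2 = g(3), 3 = g(5), 4 = g(14), 5 = g(2), 6 = g(13), 7 = g(11), 8 = g(1), 9 = g(4), 10 = g(8), 11 = g(6).
Therefore g is surjective.
The image of g is {1, 2, 3, 4, 5, 6, 7, 8, 9, 10, 11}, which has 11 elements.

11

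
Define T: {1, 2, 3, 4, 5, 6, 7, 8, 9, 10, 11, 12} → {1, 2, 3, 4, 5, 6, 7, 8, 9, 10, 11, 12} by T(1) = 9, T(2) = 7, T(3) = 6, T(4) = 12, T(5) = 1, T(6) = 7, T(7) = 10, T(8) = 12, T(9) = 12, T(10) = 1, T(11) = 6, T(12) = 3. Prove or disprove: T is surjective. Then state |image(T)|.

7

No element maps to 2, so T is not surjective.
The image of T is {1, 3, 6, 7, 9, 10, 12}, which has 7 elements.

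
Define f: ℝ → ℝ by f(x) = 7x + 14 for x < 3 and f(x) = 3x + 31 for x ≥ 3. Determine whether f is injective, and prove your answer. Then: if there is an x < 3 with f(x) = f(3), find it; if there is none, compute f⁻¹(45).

Both pieces are strictly increasing (slopes 7 and 3), so each is injective on its own interval.
The left piece maps (−∞, 3) onto (−∞, 35); the right piece maps [3, ∞) onto [40, ∞).
These images are disjoint, so no value is attained by both pieces. Hence f is injective.
Because the two images are disjoint, no x < 3 has f(x) = f(3), so we compute f⁻¹(45): 45 lies in [40, ∞), so solve 3x + 31 = 45: x = (45 − 31)/3 = 14/3.

14/3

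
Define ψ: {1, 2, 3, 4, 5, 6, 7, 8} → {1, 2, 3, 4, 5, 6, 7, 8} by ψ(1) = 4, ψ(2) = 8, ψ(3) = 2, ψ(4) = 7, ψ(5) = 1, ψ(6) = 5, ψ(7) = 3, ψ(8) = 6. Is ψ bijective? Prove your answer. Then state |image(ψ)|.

The values 4, 8, 2, 7, 1, 5, 3, 6 are a permutation of {1, 2, 3, 4, 5, 6, 7, 8}: each element appears exactly once.
So ψ is injective and surjective, hence bijective.
The image of ψ is {1, 2, 3, 4, 5, 6, 7, 8}, which has 8 elements.

8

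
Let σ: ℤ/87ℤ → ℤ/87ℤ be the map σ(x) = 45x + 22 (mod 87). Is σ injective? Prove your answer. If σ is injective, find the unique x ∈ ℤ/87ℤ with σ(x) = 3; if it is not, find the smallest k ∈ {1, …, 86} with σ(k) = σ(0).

We have gcd(45, 87) = 3 > 1. Taking a = 0 and b = 29: σ(0) = 22 and σ(29) = 45·29 + 22 = 1327 ≡ 22 (mod 87).
So σ(0) = σ(29) while 0 ≠ 29, therefore σ is not injective.
Since σ is not injective, we find the least positive k with σ(k) = σ(0): this means 45k ≡ 0 (mod 87), i.e. 87 ∣ 45k. Since gcd(45, 87) = 3, dividing through by 3 this holds exactly when 29 ∣ 15k, and as gcd(15, 29) = 1, exactly when 29 ∣ k.
The smallest positive such k is 29.

29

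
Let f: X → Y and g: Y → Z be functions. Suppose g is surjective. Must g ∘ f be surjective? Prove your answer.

not surjective

No. Take X = {0}, Y = Z = {0, 1, 2}, f(0) = 0, and g = identity (surjective).
Then (g ∘ f)(0) = 0, and 2 ∈ Z has no preimage under g ∘ f, so g ∘ f is not surjective.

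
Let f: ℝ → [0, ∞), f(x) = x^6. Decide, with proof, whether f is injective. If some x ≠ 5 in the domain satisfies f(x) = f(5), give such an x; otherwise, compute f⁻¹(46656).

f(5) = 15625 = (−5)^6 = f(−5) (since 6 is even), with 5 ≠ −5. So f is not injective.
For the follow-up, such an x exists: taking x = −5 ∈ ℝ gives f(−5) = 15625 = f(5) with −5 ≠ 5.

-5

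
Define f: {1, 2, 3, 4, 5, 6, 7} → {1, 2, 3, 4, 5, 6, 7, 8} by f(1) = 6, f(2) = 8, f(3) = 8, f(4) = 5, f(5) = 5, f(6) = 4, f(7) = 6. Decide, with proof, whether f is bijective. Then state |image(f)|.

4

f(2) = 8 = f(3) with 2 ≠ 3, so f is not injective, hence not bijective.
The image of f is {4, 5, 6, 8}, which has 4 elements.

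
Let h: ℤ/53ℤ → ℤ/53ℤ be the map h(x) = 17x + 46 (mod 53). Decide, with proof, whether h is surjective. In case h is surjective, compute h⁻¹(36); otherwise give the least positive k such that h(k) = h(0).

Since gcd(17, 53) = 1, 17 is invertible modulo 53. Euclid's algorithm: 53 = 3·17 + 2, 17 = 8·2 + 1; back-substituting gives 1 = 25·17 − 8·53, so 17⁻¹ ≡ 25 (mod 53).
Then y ↦ 25(y − 46) is a two-sided inverse to h, so every y ∈ ℤ/53ℤ has a preimage.
Thus h is surjective.
Since h is surjective, we find h⁻¹(36): we need 17x ≡ 36 − 46 ≡ 43 (mod 53). Using 17⁻¹ = 25: x ≡ 25·43 = 1075 = 20·53 + 15, so x = 15.
Check: h(15) = 17·15 + 46 = 301 = 5·53 + 36 ≡ 36 (mod 53).

15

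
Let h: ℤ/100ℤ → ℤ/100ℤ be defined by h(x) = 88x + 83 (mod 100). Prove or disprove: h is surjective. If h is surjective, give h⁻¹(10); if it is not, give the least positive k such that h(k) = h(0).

25

Since gcd(88, 100) = 4, we have 88x ≡ 0 (mod 4) for all x, so h(x) ≡ 3 (mod 4).
But 0 ≢ 3 (mod 4), so 0 ∈ ℤ/100ℤ has no preimage. Thus h is not surjective.
Since h is not surjective, we find the least positive k with h(k) = h(0): this means 88k ≡ 0 (mod 100), i.e. 100 ∣ 88k. Since gcd(88, 100) = 4, dividing through by 4 this holds exactly when 25 ∣ 22k, and as gcd(22, 25) = 1, exactly when 25 ∣ k.
The smallest positive such k is 25.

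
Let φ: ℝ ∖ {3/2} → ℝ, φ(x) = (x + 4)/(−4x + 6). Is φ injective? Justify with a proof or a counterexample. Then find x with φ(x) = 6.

32/25

Suppose φ(x_1) = φ(x_2). Cross-multiplying: (x_1 + 4)(−4x_2 + 6) = (x_2 + 4)(−4x_1 + 6).
Expanding both sides and cancelling the symmetric terms leaves 22·(x_1 − x_2) = 0. Since 22 ≠ 0, x_1 = x_2. Hence φ is injective.
Solving φ(x) = 6: cross-multiplying gives x + 4 = 6(−4x + 6), which rearranges to 25x = 32, so x = 32/25.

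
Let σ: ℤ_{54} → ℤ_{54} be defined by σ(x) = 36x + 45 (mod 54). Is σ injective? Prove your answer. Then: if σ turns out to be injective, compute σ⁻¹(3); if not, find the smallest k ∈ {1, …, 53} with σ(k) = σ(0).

We have gcd(36, 54) = 18 > 1. Taking s = 0 and t = 3: σ(0) = 45 and σ(3) = 36·3 + 45 = 153 ≡ 45 (mod 54).
So σ(0) = σ(3) while 0 ≠ 3, so σ is not injective.
Since σ is not injective, we find the least positive k with σ(k) = σ(0): this means 36k ≡ 0 (mod 54), i.e. 54 ∣ 36k. Since gcd(36, 54) = 18, dividing through by 18 this holds exactly when 3 ∣ 2k, and as gcd(2, 3) = 1, exactly when 3 ∣ k.
The smallest positive such k is 3.

3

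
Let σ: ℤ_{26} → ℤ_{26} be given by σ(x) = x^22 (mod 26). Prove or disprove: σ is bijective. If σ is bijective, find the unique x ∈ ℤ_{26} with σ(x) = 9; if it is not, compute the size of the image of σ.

σ(12): Repeated squaring mod 26: 12^1 ≡ 12, 12^2 ≡ 12² = 144 ≡ 14, 12^4 ≡ 14² = 196 ≡ 14, 12^8 ≡ 14² = 196 ≡ 14, 12^16 ≡ 14² = 196 ≡ 14. Since 22 = 16 + 4 + 2, 12^22 ≡ 14·14·14: 14·14 = 196 ≡ 14, then 14·14 = 196 ≡ 14. So 12^22 ≡ 14 (mod 26).
σ(14): Repeated squaring mod 26: 14^1 ≡ 14, 14^2 ≡ 14² = 196 ≡ 14, 14^4 ≡ 14² = 196 ≡ 14, 14^8 ≡ 14² = 196 ≡ 14, 14^16 ≡ 14² = 196 ≡ 14. Since 22 = 16 + 4 + 2, 14^22 ≡ 14·14·14: 14·14 = 196 ≡ 14, then 14·14 = 196 ≡ 14. So 14^22 ≡ 14 (mod 26).
So σ(12) = σ(14) = 14 while 12 ≠ 14, therefore σ is not injective, hence not bijective.
Since σ is not bijective, we determine |image(σ)|. Computing x^22 mod 26 for each x (by repeated squaring, reducing mod 26 at every step), the values σ(0), σ(1), …, σ(25) are: 0, 1, 10, 3, 22, 25, 4, 17, 12, 9, 16, 23, 14, 13, 14, 23, 16, 9, 12, 17, 4, 25, 22, 3, 10, 1.
The distinct values are {0, 1, 3, 4, 9, 10, 12, 13, 14, 16, 17, 22, 23, 25}; there are 14 of them.

14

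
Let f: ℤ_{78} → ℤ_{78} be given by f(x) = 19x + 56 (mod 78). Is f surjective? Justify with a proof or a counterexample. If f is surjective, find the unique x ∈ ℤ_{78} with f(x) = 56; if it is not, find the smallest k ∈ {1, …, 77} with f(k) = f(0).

0

Recall: surjectivity means every element of the codomain has a preimage under f.
Since gcd(19, 78) = 1, 19 is invertible modulo 78. Euclid's algorithm: 78 = 4·19 + 2, 19 = 9·2 + 1; back-substituting gives 1 = 37·19 − 9·78, so 19⁻¹ ≡ 37 (mod 78).
For any y ∈ ℤ_{78}, x = 37(y − 56) mod 78 satisfies f(x) = 19·37(y − 56) + 56 ≡ y (since 19·37 ≡ 1 mod 78). So every y has a preimage.
Hence f is surjective.
Since f is surjective, we compute f⁻¹(56): solve 19x + 56 ≡ 56 (mod 78), i.e. 19x ≡ 0 (mod 78).
Multiplying by 19⁻¹ = 37 gives x ≡ 37·0 = 0 ≡ 0 (mod 78).
Check: f(0) = 19·0 + 56 = 56 ≡ 56 (mod 78).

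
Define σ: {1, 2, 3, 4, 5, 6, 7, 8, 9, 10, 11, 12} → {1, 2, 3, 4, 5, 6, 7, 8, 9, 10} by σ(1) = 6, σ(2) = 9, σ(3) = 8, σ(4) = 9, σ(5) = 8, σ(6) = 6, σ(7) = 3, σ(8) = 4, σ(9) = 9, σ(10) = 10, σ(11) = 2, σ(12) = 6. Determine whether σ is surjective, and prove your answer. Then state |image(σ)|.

7

No element maps to 1, so σ is not surjective.
The image of σ is {2, 3, 4, 6, 8, 9, 10}, which has 7 elements.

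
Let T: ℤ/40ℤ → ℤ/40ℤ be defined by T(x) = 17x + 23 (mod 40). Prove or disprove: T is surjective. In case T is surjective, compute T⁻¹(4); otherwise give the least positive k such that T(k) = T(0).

By definition, surjectivity means every element of the codomain has a preimage under T.
Since gcd(17, 40) = 1, 17 is invertible modulo 40. Euclid's algorithm: 40 = 2·17 + 6, 17 = 2·6 + 5, 6 = 1·5 + 1; back-substituting gives 1 = 33·17 − 14·40, so 17⁻¹ ≡ 33 (mod 40).
Then y ↦ 33(y − 23) is a two-sided inverse to T, so every y ∈ ℤ/40ℤ has a preimage.
Thus T is surjective.
Since T is surjective, we compute T⁻¹(4): solve 17x + 23 ≡ 4 (mod 40), i.e. 17x ≡ 21 (mod 40).
Multiplying by 17⁻¹ = 33 gives x ≡ 33·21 = 693 = 17·40 + 13 ≡ 13 (mod 40).
Check: T(13) = 17·13 + 23 = 244 = 6·40 + 4 ≡ 4 (mod 40).

13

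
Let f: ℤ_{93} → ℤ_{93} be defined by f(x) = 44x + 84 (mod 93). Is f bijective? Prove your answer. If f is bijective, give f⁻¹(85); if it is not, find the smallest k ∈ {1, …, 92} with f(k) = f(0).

74

Recall that injectivity means: for all u, v in the domain, f(u) = f(v) implies u = v.
Suppose f(u) = f(v) in ℤ_{93}. Then 44u + 84 ≡ 44v + 84 (mod 93), hence 44(u − v) ≡ 0 (mod 93).
Since gcd(44, 93) = 1, 44 is invertible modulo 93, so u − v ≡ 0 (mod 93), i.e. u = v.
We now compute 44⁻¹ mod 93 explicitly. Euclid's algorithm: 93 = 2·44 + 5, 44 = 8·5 + 4, 5 = 1·4 + 1; back-substituting gives 1 = 74·44 − 35·93, so 44⁻¹ ≡ 74 (mod 93).
For any y ∈ ℤ_{93}, x = 74(y − 84) mod 93 satisfies f(x) = 44·74(y − 84) + 84 ≡ y (since 44·74 ≡ 1 mod 93). So every y has a preimage.
Therefore f is bijective.
Since f is bijective, we find f⁻¹(85): we need 44x ≡ 85 − 84 ≡ 1 (mod 93). Using 44⁻¹ = 74: x ≡ 74·1 = 74, so x = 74.
Check: f(74) = 44·74 + 84 = 3340 = 35·93 + 85 ≡ 85 (mod 93).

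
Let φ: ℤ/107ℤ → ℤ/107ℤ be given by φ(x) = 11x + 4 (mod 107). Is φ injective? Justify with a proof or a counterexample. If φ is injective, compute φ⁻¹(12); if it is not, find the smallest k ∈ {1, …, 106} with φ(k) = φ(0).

98

Suppose φ(a) = φ(b) in ℤ/107ℤ. Then 11a + 4 ≡ 11b + 4 (mod 107), therefore 11(a − b) ≡ 0 (mod 107).
Since gcd(11, 107) = 1, 11 is invertible modulo 107, so a − b ≡ 0 (mod 107), i.e. a = b.
Hence φ is injective.
We now compute 11⁻¹ mod 107 explicitly. Euclid's algorithm: 107 = 9·11 + 8, 11 = 1·8 + 3, 8 = 2·3 + 2, 3 = 1·2 + 1; back-substituting gives 1 = 39·11 − 4·107, so 11⁻¹ ≡ 39 (mod 107).
Since φ is injective, we compute φ⁻¹(12): solve 11x + 4 ≡ 12 (mod 107), i.e. 11x ≡ 8 (mod 107).
Multiplying by 11⁻¹ = 39 gives x ≡ 39·8 = 312 = 2·107 + 98 ≡ 98 (mod 107).
Check: φ(98) = 11·98 + 4 = 1082 = 10·107 + 12 ≡ 12 (mod 107).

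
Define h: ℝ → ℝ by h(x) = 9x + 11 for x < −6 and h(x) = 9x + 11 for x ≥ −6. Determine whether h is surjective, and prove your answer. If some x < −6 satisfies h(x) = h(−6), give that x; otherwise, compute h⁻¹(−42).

-53/9

Both pieces are strictly increasing (slopes 9 and 9), so each is injective on its own interval.
The left piece maps (−∞, −6) onto (−∞, −43); the right piece maps [−6, ∞) onto [−43, ∞).
These images together cover ℝ, so h is surjective.
Because the two images are disjoint, no x < −6 has h(x) = h(−6), so we compute h⁻¹(−42): −42 lies in [−43, ∞), so solve 9x + 11 = −42: x = (−42 − 11)/9 = −53/9.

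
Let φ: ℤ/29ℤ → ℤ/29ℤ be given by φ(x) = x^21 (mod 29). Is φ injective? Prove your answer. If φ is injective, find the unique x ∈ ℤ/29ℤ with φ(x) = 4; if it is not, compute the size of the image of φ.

5

φ(2): Repeated squaring mod 29: 2^1 ≡ 2, 2^2 ≡ 2² = 4, 2^4 ≡ 4² = 16, 2^8 ≡ 16² = 256 ≡ 24, 2^16 ≡ 24² = 576 ≡ 25. Since 21 = 16 + 4 + 1, 2^21 ≡ 25·16·2: 25·16 = 400 ≡ 23, then 23·2 = 46 ≡ 17. So 2^21 ≡ 17 (mod 29).
φ(3): Repeated squaring mod 29: 3^1 ≡ 3, 3^2 ≡ 3² = 9, 3^4 ≡ 9² = 81 ≡ 23, 3^8 ≡ 23² = 529 ≡ 7, 3^16 ≡ 7² = 49 ≡ 20. Since 21 = 16 + 4 + 1, 3^21 ≡ 20·23·3: 20·23 = 460 ≡ 25, then 25·3 = 75 ≡ 17. So 3^21 ≡ 17 (mod 29).
So φ(2) = φ(3) = 17 while 2 ≠ 3, hence φ is not injective.
Since φ is not injective, we determine |image(φ)|. Computing x^21 mod 29 for each x (by repeated squaring, reducing mod 29 at every step), the values φ(0), φ(1), …, φ(28) are: 0, 1, 17, 17, 28, 28, 28, 1, 12, 28, 12, 17, 12, 28, 17, 12, 1, 17, 12, 17, 1, 17, 28, 1, 1, 1, 12, 12, 28.
The distinct values are {0, 1, 12, 17, 28}; there are 5 of them.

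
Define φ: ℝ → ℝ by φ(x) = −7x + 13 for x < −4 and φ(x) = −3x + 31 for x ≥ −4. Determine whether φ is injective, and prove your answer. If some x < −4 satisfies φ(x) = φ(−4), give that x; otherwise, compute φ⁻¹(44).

Both pieces are strictly decreasing (slopes −7 and −3), so each is injective on its own interval.
The left piece maps (−∞, −4) onto (41, ∞); the right piece maps [−4, ∞) onto (−∞, 43].
These images overlap. In particular φ(−4) = 43 (right piece), and solving −7x + 13 = 43 on the left piece gives x = −30/7 < −4.
So φ(−30/7) = φ(−4) with −30/7 ≠ −4, and φ is not injective. This x = −30/7 is the requested value below −4.

-30/7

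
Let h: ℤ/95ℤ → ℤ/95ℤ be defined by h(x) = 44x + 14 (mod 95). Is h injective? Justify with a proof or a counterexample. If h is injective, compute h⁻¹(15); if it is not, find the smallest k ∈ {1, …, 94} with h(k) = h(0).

Suppose h(a) = h(b) in ℤ/95ℤ. Then 44a + 14 ≡ 44b + 14 (mod 95), thus 44(a − b) ≡ 0 (mod 95).
Since gcd(44, 95) = 1, 44 is invertible modulo 95, so a − b ≡ 0 (mod 95), i.e. a = b.
Therefore h is injective.
We now compute 44⁻¹ mod 95 explicitly. Euclid's algorithm: 95 = 2·44 + 7, 44 = 6·7 + 2, 7 = 3·2 + 1; back-substituting gives 1 = 54·44 − 25·95, so 44⁻¹ ≡ 54 (mod 95).
Since h is injective, we find h⁻¹(15): we need 44x ≡ 15 − 14 ≡ 1 (mod 95). Using 44⁻¹ = 54: x ≡ 54·1 = 54, so x = 54.
Check: h(54) = 44·54 + 14 = 2390 = 25·95 + 15 ≡ 15 (mod 95).

54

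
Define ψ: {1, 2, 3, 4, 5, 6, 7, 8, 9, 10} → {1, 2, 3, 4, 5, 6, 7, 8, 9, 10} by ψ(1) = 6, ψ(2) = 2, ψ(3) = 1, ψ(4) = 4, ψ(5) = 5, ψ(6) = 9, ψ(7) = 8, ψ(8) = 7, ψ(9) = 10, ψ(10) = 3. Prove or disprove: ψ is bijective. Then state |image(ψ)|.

10

The values 6, 2, 1, 4, 5, 9, 8, 7, 10, 3 are a permutation of {1, 2, 3, 4, 5, 6, 7, 8, 9, 10}: each element appears exactly once.
So ψ is injective and surjective, hence bijective.
The image of ψ is {1, 2, 3, 4, 5, 6, 7, 8, 9, 10}, which has 10 elements.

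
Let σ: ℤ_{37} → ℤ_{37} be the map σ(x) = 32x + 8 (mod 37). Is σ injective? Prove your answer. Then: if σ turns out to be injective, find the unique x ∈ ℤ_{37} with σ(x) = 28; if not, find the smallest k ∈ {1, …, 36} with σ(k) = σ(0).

Recall that σ is injective when σ(s) = σ(t) forces s = t.
Suppose σ(s) = σ(t) in ℤ_{37}. Then 32s + 8 ≡ 32t + 8 (mod 37), thus 32(s − t) ≡ 0 (mod 37).
Since gcd(32, 37) = 1, 32 is invertible modulo 37, hence s − t ≡ 0 (mod 37), i.e. s = t.
Hence σ is injective.
We now compute 32⁻¹ mod 37 explicitly. Euclid's algorithm: 37 = 1·32 + 5, 32 = 6·5 + 2, 5 = 2·2 + 1; back-substituting gives 1 = 22·32 − 19·37, so 32⁻¹ ≡ 22 (mod 37).
Since σ is injective, we find σ⁻¹(28): we need 32x ≡ 28 − 8 ≡ 20 (mod 37). Using 32⁻¹ = 22: x ≡ 22·20 = 440 = 11·37 + 33, so x = 33.
Check: σ(33) = 32·33 + 8 = 1064 = 28·37 + 28 ≡ 28 (mod 37).

33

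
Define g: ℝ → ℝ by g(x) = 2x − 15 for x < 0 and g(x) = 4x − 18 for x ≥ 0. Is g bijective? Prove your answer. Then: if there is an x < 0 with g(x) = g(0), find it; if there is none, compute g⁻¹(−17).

-3/2

Both pieces are strictly increasing (slopes 2 and 4), so each is injective on its own interval.
The left piece maps (−∞, 0) onto (−∞, −15); the right piece maps [0, ∞) onto [−18, ∞).
These images overlap. In particular g(0) = −18 (right piece), and solving 2x − 15 = −18 on the left piece gives x = −3/2 < 0.
So g(−3/2) = g(0) with −3/2 ≠ 0, and g is not injective, hence not bijective. This x = −3/2 is the requested value below 0.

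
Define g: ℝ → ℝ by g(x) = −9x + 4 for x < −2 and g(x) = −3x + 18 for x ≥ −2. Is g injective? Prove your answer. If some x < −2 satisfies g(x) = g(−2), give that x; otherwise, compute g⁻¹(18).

-20/9

Both pieces are strictly decreasing (slopes −9 and −3), so each is injective on its own interval.
The left piece maps (−∞, −2) onto (22, ∞); the right piece maps [−2, ∞) onto (−∞, 24].
These images overlap. In particular g(−2) = 24 (right piece), and solving −9x + 4 = 24 on the left piece gives x = −20/9 < −2.
So g(−20/9) = g(−2) with −20/9 ≠ −2, and g is not injective. This x = −20/9 is the requested value below −2.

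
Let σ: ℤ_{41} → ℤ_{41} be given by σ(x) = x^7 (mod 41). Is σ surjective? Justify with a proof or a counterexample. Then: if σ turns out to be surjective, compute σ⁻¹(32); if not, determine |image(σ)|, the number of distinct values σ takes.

9

Since 41 is prime, the nonzero elements of ℤ_{41} form a cyclic group of order 40.
As gcd(7, 40) = 1, raising to the 7th power is a bijection on this group: if s^7 ≡ t^7 then (st^{−1})^7 = 1, and the only element of order dividing gcd(7, 40) = 1 is 1, so s = t.
With σ(0) = 0 this makes σ injective on all of ℤ_{41}, hence bijective (finite equal-size domain and codomain). In particular σ is surjective.
Since σ is surjective, we find the preimage of 32. The inverse of x ↦ x^7 on (ℤ_{41})^× is x ↦ x^23, because 7·23 = 161 = 4·40 + 1 ≡ 1 (mod 40) and x^{40} = 1 for x ≠ 0 (Fermat). So σ⁻¹(32) = 32^23 mod 41.
Repeated squaring mod 41: 32^1 ≡ 32, 32^2 ≡ 32² = 1024 ≡ 40, 32^4 ≡ 40² = 1600 ≡ 1, 32^8 ≡ 1² = 1, 32^16 ≡ 1² = 1. Since 23 = 16 + 4 + 2 + 1, 32^23 ≡ 1·1·40·32: 1·1 = 1, then 1·40 = 40, then 40·32 = 1280 ≡ 9. So 32^23 ≡ 9 (mod 41).
Hence σ⁻¹(32) = 9.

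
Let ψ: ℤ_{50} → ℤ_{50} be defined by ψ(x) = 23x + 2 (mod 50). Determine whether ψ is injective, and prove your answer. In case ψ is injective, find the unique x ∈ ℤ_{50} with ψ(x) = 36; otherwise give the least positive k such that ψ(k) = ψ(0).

8

Recall: ψ is injective when ψ(a) = ψ(b) forces a = b.
Suppose ψ(a) = ψ(b) in ℤ_{50}. Then 23a + 2 ≡ 23b + 2 (mod 50), so 23(a − b) ≡ 0 (mod 50).
Since gcd(23, 50) = 1, 23 is invertible modulo 50, so a − b ≡ 0 (mod 50), i.e. a = b.
Hence ψ is injective.
We now compute 23⁻¹ mod 50 explicitly. Euclid's algorithm: 50 = 2·23 + 4, 23 = 5·4 + 3, 4 = 1·3 + 1; back-substituting gives 1 = 37·23 − 17·50, so 23⁻¹ ≡ 37 (mod 50).
Since ψ is injective, we find ψ⁻¹(36): we need 23x ≡ 36 − 2 ≡ 34 (mod 50). Using 23⁻¹ = 37: x ≡ 37·34 = 1258 = 25·50 + 8, so x = 8.
Check: ψ(8) = 23·8 + 2 = 186 = 3·50 + 36 ≡ 36 (mod 50).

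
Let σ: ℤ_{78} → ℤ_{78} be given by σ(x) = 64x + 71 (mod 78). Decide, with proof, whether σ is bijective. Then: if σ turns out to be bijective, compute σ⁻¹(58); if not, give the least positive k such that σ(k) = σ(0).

39

We have gcd(64, 78) = 2 > 1. Taking s = 0 and t = 39: σ(0) = 71 and σ(39) = 64·39 + 71 = 2567 ≡ 71 (mod 78).
So σ(0) = σ(39) while 0 ≠ 39, so σ is not injective, hence not bijective.
Since σ is not bijective, we find the least positive k with σ(k) = σ(0): this means 64k ≡ 0 (mod 78), i.e. 78 ∣ 64k. Since gcd(64, 78) = 2, dividing through by 2 this holds exactly when 39 ∣ 32k, and as gcd(32, 39) = 1, exactly when 39 ∣ k.
The smallest positive such k is 39.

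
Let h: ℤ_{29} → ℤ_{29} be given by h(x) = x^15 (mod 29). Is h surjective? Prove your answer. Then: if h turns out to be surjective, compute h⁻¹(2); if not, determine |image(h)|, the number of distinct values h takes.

27

Since 29 is prime, the nonzero elements of ℤ_{29} form a cyclic group of order 28.
As gcd(15, 28) = 1, raising to the 15th power is a bijection on this group: if a^15 ≡ b^15 then (ab^{−1})^15 = 1, and the only element of order dividing gcd(15, 28) = 1 is 1, so a = b.
With h(0) = 0 this makes h injective on all of ℤ_{29}, hence bijective (finite equal-size domain and codomain). In particular h is surjective.
Since h is surjective, we find the preimage of 2. The inverse of x ↦ x^15 on (ℤ_{29})^× is x ↦ x^15, because 15·15 = 225 = 8·28 + 1 ≡ 1 (mod 28) and x^{28} = 1 for x ≠ 0 (Fermat). So h⁻¹(2) = 2^15 mod 29.
Repeated squaring mod 29: 2^1 ≡ 2, 2^2 ≡ 2² = 4, 2^4 ≡ 4² = 16, 2^8 ≡ 16² = 256 ≡ 24. Since 15 = 8 + 4 + 2 + 1, 2^15 ≡ 24·16·4·2: 24·16 = 384 ≡ 7, then 7·4 = 28, then 28·2 = 56 ≡ 27. So 2^15 ≡ 27 (mod 29).
Hence h⁻¹(2) = 27.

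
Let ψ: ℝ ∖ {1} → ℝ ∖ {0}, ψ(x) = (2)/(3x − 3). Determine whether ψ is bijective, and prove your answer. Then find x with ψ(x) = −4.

Suppose ψ(a) = ψ(b). Cross-multiplying: (2)(3b − 3) = (2)(3a − 3).
Expanding both sides and cancelling the symmetric terms leaves −6·(a − b) = 0. Since −6 ≠ 0, a = b. Therefore ψ is injective.
For any y ≠ 0, solving y(3x − 3) = 2 for x gives a well-defined x ≠ 1. So ψ is surjective.
Therefore ψ is bijective.
Solving ψ(x) = −4: cross-multiplying gives 2 = −4(3x − 3), which rearranges to 12x = 10, so x = 5/6.

5/6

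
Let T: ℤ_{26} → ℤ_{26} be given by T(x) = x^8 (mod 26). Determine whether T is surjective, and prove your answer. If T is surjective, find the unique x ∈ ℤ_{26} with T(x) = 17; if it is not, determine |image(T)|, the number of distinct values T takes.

T(1) = 1^8 = 1.
T(5): Repeated squaring mod 26: 5^1 ≡ 5, 5^2 ≡ 5² = 25, 5^4 ≡ 25² = 625 ≡ 1, 5^8 ≡ 1² = 1. So 5^8 ≡ 1 (mod 26).
So T(1) = T(5) = 1 while 1 ≠ 5, therefore T is not injective.
A non-injective map from the 26-element set ℤ_{26} to itself takes at most 25 distinct values, so it cannot be surjective. Therefore T is not surjective.
Since T is not surjective, we determine |image(T)|. Computing x^8 mod 26 for each x (by repeated squaring, reducing mod 26 at every step), the values T(0), T(1), …, T(25) are: 0, 1, 22, 9, 16, 1, 16, 3, 14, 3, 22, 9, 14, 13, 14, 9, 22, 3, 14, 3, 16, 1, 16, 9, 22, 1.
The distinct values are {0, 1, 3, 9, 13, 14, 16, 22}; there are 8 of them.

8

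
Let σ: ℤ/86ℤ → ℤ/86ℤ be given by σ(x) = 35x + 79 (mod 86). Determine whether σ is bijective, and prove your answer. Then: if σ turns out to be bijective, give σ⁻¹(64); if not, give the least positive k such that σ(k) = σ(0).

If σ(x_1) = σ(x_2), then 35x_1 ≡ 35x_2 (mod 86). Because gcd(35, 86) = 1, we may cancel 35 to get x_1 ≡ x_2 (mod 86).
We now compute 35⁻¹ mod 86 explicitly. Euclid's algorithm: 86 = 2·35 + 16, 35 = 2·16 + 3, 16 = 5·3 + 1; back-substituting gives 1 = 59·35 − 24·86, so 35⁻¹ ≡ 59 (mod 86).
Then y ↦ 59(y − 79) is a two-sided inverse to σ, so every y ∈ ℤ/86ℤ has a preimage.
So σ is bijective.
Since σ is bijective, we compute σ⁻¹(64): solve 35x + 79 ≡ 64 (mod 86), i.e. 35x ≡ 71 (mod 86).
Multiplying by 35⁻¹ = 59 gives x ≡ 59·71 = 4189 = 48·86 + 61 ≡ 61 (mod 86).
Check: σ(61) = 35·61 + 79 = 2214 = 25·86 + 64 ≡ 64 (mod 86).

61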